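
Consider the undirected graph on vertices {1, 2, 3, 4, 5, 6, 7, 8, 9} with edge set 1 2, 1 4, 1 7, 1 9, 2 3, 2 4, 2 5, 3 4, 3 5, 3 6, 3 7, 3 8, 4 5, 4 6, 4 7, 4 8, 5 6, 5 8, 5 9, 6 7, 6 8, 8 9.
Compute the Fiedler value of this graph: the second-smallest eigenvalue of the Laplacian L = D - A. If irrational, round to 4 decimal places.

2.6467

With the vertex order [1, 2, 3, 4, 5, 6, 7, 8, 9], the degrees are [4, 4, 6, 7, 6, 5, 4, 5, 3], giving D = diag(4, 4, 6, 7, 6, 5, 4, 5, 3) and L = D - A. The smallest Laplacian eigenvalue is always 0. The next one, lambda_2 = 2.6467, measures how hard the graph is to disconnect: larger values mean better connectivity. There is one zero in the spectrum, matching the 1 component.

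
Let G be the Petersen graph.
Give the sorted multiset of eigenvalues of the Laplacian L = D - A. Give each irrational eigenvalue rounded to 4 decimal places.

[0, 2, 2, 2, 2, 2, 5, 5, 5, 5]

The graph has 10 vertices and degree multiset [3, 3, 3, 3, 3, 3, 3, 3, 3, 3]; D is the diagonal matrix of degrees and L = D - A. Since every row of L sums to 0, the all-ones vector is in the kernel and 0 is an eigenvalue. The single zero eigenvalue shows the graph is connected. By the matrix-tree theorem the graph has (1/10) * product of the nonzero eigenvalues = 2000 spanning trees.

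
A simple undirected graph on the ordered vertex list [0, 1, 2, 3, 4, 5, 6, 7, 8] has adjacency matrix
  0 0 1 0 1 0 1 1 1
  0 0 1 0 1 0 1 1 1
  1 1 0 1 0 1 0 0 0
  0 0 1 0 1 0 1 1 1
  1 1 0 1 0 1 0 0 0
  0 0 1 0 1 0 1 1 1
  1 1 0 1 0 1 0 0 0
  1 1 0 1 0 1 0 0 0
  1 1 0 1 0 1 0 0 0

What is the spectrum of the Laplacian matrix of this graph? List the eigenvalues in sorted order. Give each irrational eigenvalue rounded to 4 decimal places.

[0, 4, 4, 4, 4, 5, 5, 5, 9]

With the vertex order [0, 1, 2, 3, 4, 5, 6, 7, 8], the degrees are [5, 5, 4, 5, 4, 5, 4, 4, 4], giving D = diag(5, 5, 4, 5, 4, 5, 4, 4, 4) and L = D - A. Since every row of L sums to 0, the all-ones vector is in the kernel and 0 is an eigenvalue. The largest eigenvalue, 9, is at most the vertex count 9.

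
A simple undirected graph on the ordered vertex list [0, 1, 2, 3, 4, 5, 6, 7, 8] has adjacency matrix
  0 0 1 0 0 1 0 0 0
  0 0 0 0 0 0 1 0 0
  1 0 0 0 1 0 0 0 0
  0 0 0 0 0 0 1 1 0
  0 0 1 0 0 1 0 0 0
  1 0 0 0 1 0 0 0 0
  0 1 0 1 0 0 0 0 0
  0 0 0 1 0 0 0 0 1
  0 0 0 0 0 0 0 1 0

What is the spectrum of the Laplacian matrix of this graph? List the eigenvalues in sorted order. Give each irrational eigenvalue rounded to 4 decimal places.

Reading degrees in the order [0, 1, 2, 3, 4, 5, 6, 7, 8] gives [2, 1, 2, 2, 2, 2, 2, 2, 1]; set D = diag(2, 1, 2, 2, 2, 2, 2, 2, 1) and form L = D - A. The multiplicity of 0 as a Laplacian eigenvalue equals the number of connected components. The 2 zero eigenvalues correspond to the 2 connected components. There are 2 zeros in the spectrum, matching the 2 components. The largest eigenvalue, 4, is at most the vertex count 9.

[0, 0, 0.3820, 1.3820, 2, 2, 2.6180, 3.6180, 4]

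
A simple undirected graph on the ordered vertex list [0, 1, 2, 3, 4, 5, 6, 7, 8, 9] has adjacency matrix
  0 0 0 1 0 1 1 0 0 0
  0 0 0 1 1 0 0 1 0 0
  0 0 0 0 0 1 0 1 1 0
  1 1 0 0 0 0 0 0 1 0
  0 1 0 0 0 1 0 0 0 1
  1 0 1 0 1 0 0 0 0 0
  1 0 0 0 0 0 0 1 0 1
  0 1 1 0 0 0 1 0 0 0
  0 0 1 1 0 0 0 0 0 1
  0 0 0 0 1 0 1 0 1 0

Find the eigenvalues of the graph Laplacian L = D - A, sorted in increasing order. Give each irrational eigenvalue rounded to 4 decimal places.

[0, 2, 2, 2, 2, 2, 5, 5, 5, 5]

Reading degrees in the order [0, 1, 2, 3, 4, 5, 6, 7, 8, 9] gives [3, 3, 3, 3, 3, 3, 3, 3, 3, 3]; set D = diag(3, 3, 3, 3, 3, 3, 3, 3, 3, 3) and form L = D - A. Diagonalising L (or applying a numerical eigensolver to the 10x10 matrix) gives the spectrum above. The single zero eigenvalue shows the graph is connected. There is one zero in the spectrum, matching the 1 component.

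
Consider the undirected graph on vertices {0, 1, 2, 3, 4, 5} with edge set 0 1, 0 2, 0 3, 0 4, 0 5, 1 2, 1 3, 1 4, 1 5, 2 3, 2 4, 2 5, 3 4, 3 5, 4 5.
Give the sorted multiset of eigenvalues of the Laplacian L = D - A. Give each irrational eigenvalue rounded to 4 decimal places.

With the vertex order [0, 1, 2, 3, 4, 5], the degrees are [5, 5, 5, 5, 5, 5], giving D = diag(5, 5, 5, 5, 5, 5) and L = D - A. Since every row of L sums to 0, the all-ones vector is in the kernel and 0 is an eigenvalue. The single zero eigenvalue shows the graph is connected.

[0, 6, 6, 6, 6, 6]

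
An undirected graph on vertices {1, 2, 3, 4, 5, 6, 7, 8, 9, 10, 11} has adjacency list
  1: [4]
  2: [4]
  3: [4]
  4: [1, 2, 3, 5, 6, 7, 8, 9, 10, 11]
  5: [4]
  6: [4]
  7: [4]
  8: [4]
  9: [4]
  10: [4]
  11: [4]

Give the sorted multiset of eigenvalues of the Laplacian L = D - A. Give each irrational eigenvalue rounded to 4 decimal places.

[0, 1, 1, 1, 1, 1, 1, 1, 1, 1, 11]

Reading degrees in the order [1, 2, 3, 4, 5, 6, 7, 8, 9, 10, 11] gives [1, 1, 1, 10, 1, 1, 1, 1, 1, 1, 1]; set D = diag(1, 1, 1, 10, 1, 1, 1, 1, 1, 1, 1) and form L = D - A. The multiplicity of 0 as a Laplacian eigenvalue equals the number of connected components. The eigenvalues sum to 20, which equals trace(L) = 2|E|.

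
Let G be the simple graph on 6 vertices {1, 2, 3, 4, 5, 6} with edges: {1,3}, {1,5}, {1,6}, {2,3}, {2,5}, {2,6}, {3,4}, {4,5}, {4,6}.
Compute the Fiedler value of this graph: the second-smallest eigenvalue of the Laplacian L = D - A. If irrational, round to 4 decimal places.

Reading degrees in the order [1, 2, 3, 4, 5, 6] gives [3, 3, 3, 3, 3, 3]; set D = diag(3, 3, 3, 3, 3, 3) and form L = D - A. The sorted Laplacian eigenvalues are [0, 3, 3, 3, 3, 6]; the algebraic connectivity is the second entry, 3. There is one zero in the spectrum, matching the 1 component. The largest eigenvalue, 6, is at most the vertex count 6.

3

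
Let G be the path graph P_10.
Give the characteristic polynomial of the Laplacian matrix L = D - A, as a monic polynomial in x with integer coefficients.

x^10 - 18x^9 + 136x^8 - 560x^7 + 1365x^6 - 2002x^5 + 1716x^4 - 792x^3 + 165x^2 - 10x

The graph has 10 vertices and degree multiset [2, 2, 2, 2, 2, 2, 2, 2, 1, 1]; D is the diagonal matrix of degrees and L = D - A. L has integer entries, so p(x) = det(xI - L) has integer coefficients. Expanding the determinant yields x^10 - 18x^9 + 136x^8 - 560x^7 + 1365x^6 - 2002x^5 + 1716x^4 - 792x^3 + 165x^2 - 10x. The constant term is 0 because L is singular (the all-ones vector lies in its kernel). The largest eigenvalue, 3.9021, is at most the vertex count 10. There is one zero in the spectrum, matching the 1 component.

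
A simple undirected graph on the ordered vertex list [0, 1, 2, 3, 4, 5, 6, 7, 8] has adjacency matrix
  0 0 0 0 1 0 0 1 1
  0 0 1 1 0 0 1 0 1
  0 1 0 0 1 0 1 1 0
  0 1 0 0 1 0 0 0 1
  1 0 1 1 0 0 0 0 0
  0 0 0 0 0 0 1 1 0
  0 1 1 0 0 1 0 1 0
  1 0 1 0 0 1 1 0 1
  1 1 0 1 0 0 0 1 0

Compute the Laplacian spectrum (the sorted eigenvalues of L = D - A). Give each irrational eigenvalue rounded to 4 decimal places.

Reading degrees in the order [0, 1, 2, 3, 4, 5, 6, 7, 8] gives [3, 4, 4, 3, 3, 2, 4, 5, 4]; set D = diag(3, 4, 4, 3, 3, 2, 4, 5, 4) and form L = D - A. Diagonalising L (or applying a numerical eigensolver to the 9x9 matrix) gives the spectrum above. The single zero eigenvalue shows the graph is connected.

[0, 1.3318, 2.3974, 2.8543, 3, 5, 5.1457, 5.6026, 6.6682]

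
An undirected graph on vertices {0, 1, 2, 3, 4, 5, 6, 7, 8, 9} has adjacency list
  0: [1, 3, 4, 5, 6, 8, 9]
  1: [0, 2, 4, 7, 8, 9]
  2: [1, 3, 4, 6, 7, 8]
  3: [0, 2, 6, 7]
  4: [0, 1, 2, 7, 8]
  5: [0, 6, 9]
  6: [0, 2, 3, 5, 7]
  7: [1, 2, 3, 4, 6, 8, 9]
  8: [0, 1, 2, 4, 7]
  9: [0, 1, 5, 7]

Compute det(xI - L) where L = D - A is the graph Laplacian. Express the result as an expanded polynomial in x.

x^10 - 52x^9 + 1183x^8 - 15438x^7 + 127196x^6 - 685130x^5 + 2408332x^4 - 5316248x^3 + 6671196x^2 - 3616200x

Each diagonal entry of L is the vertex degree and each off-diagonal entry is -1 where an edge is present, 0 otherwise; in the order [0, 1, 2, 3, 4, 5, 6, 7, 8, 9] the diagonal is [7, 6, 6, 4, 5, 3, 5, 7, 5, 4]. L has integer entries, so p(x) = det(xI - L) has integer coefficients. Expanding the determinant yields x^10 - 52x^9 + 1183x^8 - 15438x^7 + 127196x^6 - 685130x^5 + 2408332x^4 - 5316248x^3 + 6671196x^2 - 3616200x. The constant term is 0 because L is singular (the all-ones vector lies in its kernel). The largest eigenvalue, 9.1458, is at most the vertex count 10. The eigenvalues sum to 52, which equals trace(L) = 2|E|.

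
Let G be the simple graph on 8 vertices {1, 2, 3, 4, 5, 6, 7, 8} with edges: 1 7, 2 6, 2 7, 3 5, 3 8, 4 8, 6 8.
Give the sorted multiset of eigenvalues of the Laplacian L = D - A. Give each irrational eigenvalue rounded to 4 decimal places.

Reading degrees in the order [1, 2, 3, 4, 5, 6, 7, 8] gives [1, 2, 2, 1, 1, 2, 2, 3]; set D = diag(1, 2, 2, 1, 1, 2, 2, 3) and form L = D - A. The multiplicity of 0 as a Laplacian eigenvalue equals the number of connected components. The single zero eigenvalue shows the graph is connected. The eigenvalues sum to 14, which equals trace(L) = 2|E|.

[0, 0.1864, 0.5858, 1, 2, 2.4707, 3.4142, 4.3429]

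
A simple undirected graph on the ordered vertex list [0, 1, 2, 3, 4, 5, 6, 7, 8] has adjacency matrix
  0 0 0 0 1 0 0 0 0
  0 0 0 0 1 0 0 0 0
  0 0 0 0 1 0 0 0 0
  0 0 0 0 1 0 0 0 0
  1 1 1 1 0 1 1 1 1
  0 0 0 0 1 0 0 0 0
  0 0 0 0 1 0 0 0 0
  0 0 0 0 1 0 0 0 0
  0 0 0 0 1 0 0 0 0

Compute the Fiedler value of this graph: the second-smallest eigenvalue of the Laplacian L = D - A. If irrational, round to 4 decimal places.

With the vertex order [0, 1, 2, 3, 4, 5, 6, 7, 8], the degrees are [1, 1, 1, 1, 8, 1, 1, 1, 1], giving D = diag(1, 1, 1, 1, 8, 1, 1, 1, 1) and L = D - A. The smallest Laplacian eigenvalue is always 0. The next one, lambda_2 = 1, measures how hard the graph is to disconnect: larger values mean better connectivity. There is one zero in the spectrum, matching the 1 component.

1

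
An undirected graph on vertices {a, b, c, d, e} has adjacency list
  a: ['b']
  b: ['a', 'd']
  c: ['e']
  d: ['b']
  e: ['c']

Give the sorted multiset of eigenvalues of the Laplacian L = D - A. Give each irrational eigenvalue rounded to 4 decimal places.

[0, 0, 1, 2, 3]

With the vertex order [a, b, c, d, e], the degrees are [1, 2, 1, 1, 1], giving D = diag(1, 2, 1, 1, 1) and L = D - A. The multiplicity of 0 as a Laplacian eigenvalue equals the number of connected components. The 2 zero eigenvalues correspond to the 2 connected components. There are 2 zeros in the spectrum, matching the 2 components. The eigenvalues sum to 6, which equals trace(L) = 2|E|.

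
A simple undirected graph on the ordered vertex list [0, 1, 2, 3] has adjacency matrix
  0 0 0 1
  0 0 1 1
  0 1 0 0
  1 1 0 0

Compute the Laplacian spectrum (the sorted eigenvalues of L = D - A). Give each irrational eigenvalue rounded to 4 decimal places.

Each diagonal entry of L is the vertex degree and each off-diagonal entry is -1 where an edge is present, 0 otherwise; in the order [0, 1, 2, 3] the diagonal is [1, 2, 1, 2]. Diagonalising L (or applying a numerical eigensolver to the 4x4 matrix) gives the spectrum above. The single zero eigenvalue shows the graph is connected. The largest eigenvalue, 3.4142, is at most the vertex count 4. There is one zero in the spectrum, matching the 1 component.

[0, 0.5858, 2, 3.4142]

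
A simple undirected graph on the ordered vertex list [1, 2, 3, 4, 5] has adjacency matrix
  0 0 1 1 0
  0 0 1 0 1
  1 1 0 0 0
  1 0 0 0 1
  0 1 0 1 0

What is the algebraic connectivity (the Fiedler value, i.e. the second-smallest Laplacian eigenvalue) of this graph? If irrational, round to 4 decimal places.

1.3820

With the vertex order [1, 2, 3, 4, 5], the degrees are [2, 2, 2, 2, 2], giving D = diag(2, 2, 2, 2, 2) and L = D - A. The smallest Laplacian eigenvalue is always 0. The next one, lambda_2 = 1.3820, measures how hard the graph is to disconnect: larger values mean better connectivity. The eigenvalues sum to 10, which equals trace(L) = 2|E|.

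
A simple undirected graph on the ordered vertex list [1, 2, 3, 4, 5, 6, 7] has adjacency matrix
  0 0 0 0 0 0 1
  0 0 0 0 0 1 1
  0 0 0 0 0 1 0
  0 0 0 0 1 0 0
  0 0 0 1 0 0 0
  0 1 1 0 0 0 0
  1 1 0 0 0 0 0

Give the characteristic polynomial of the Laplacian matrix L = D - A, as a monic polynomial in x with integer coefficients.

x^7 - 10x^6 + 37x^5 - 62x^4 + 45x^3 - 10x^2

Reading degrees in the order [1, 2, 3, 4, 5, 6, 7] gives [1, 2, 1, 1, 1, 2, 2]; set D = diag(1, 2, 1, 1, 1, 2, 2) and form L = D - A. Computing det(xI - L) by cofactor expansion (or equivalently via sum-over-permutations) gives x^7 - 10x^6 + 37x^5 - 62x^4 + 45x^3 - 10x^2. The coefficient of x^6 equals -trace(L) = -10, matching the sum of degrees. The largest eigenvalue, 3.6180, is at most the vertex count 7.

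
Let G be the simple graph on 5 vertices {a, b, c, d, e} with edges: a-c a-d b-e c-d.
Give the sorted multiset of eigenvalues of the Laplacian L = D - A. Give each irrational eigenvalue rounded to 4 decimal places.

Each diagonal entry of L is the vertex degree and each off-diagonal entry is -1 where an edge is present, 0 otherwise; in the order [a, b, c, d, e] the diagonal is [2, 1, 2, 2, 1]. The multiplicity of 0 as a Laplacian eigenvalue equals the number of connected components. The 2 zero eigenvalues correspond to the 2 connected components. There are 2 zeros in the spectrum, matching the 2 components.

[0, 0, 2, 3, 3]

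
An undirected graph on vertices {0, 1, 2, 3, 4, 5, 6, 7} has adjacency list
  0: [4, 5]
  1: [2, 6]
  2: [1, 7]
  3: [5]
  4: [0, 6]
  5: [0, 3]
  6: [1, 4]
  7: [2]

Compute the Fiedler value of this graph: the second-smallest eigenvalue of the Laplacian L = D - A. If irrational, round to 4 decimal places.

0.1522

Reading degrees in the order [0, 1, 2, 3, 4, 5, 6, 7] gives [2, 2, 2, 1, 2, 2, 2, 1]; set D = diag(2, 2, 2, 1, 2, 2, 2, 1) and form L = D - A. The smallest Laplacian eigenvalue is always 0. The next one, lambda_2 = 0.1522, measures how hard the graph is to disconnect: larger values mean better connectivity. By the matrix-tree theorem the graph has (1/8) * product of the nonzero eigenvalues = 1 spanning tree.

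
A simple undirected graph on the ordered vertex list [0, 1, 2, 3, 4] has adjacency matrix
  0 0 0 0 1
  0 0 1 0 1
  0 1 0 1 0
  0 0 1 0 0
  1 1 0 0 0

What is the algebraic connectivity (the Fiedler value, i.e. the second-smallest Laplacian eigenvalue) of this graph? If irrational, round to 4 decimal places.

0.3820

Reading degrees in the order [0, 1, 2, 3, 4] gives [1, 2, 2, 1, 2]; set D = diag(1, 2, 2, 1, 2) and form L = D - A. Computing the eigenvalues of L and sorting gives [0, 0.3820, 1.3820, 2.6180, 3.6180]. The Fiedler value lambda_2 = 0.3820 is strictly positive, so the graph is connected. By the matrix-tree theorem the graph has (1/5) * product of the nonzero eigenvalues = 1 spanning tree. The eigenvalues sum to 8, which equals trace(L) = 2|E|.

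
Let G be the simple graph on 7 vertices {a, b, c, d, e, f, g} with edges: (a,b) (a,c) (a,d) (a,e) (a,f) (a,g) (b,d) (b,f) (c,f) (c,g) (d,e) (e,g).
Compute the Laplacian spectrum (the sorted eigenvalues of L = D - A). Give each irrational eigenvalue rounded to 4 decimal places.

Reading degrees in the order [a, b, c, d, e, f, g] gives [6, 3, 3, 3, 3, 3, 3]; set D = diag(6, 3, 3, 3, 3, 3, 3) and form L = D - A. L is symmetric positive semidefinite, so every eigenvalue is real and nonnegative. By the matrix-tree theorem the graph has (1/7) * product of the nonzero eigenvalues = 320 spanning trees.

[0, 2, 2, 4, 4, 5, 7]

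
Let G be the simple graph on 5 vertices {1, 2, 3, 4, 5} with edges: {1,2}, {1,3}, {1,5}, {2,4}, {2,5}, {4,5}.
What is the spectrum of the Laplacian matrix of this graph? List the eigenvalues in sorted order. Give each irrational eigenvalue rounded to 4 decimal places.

Each diagonal entry of L is the vertex degree and each off-diagonal entry is -1 where an edge is present, 0 otherwise; in the order [1, 2, 3, 4, 5] the diagonal is [3, 3, 1, 2, 3]. The multiplicity of 0 as a Laplacian eigenvalue equals the number of connected components. The single zero eigenvalue shows the graph is connected.

[0, 0.8299, 2.6889, 4, 4.4812]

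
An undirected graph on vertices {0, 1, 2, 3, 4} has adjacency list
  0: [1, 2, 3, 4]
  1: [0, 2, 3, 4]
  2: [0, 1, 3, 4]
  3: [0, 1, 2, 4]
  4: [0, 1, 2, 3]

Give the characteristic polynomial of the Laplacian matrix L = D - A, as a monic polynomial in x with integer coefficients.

x^5 - 20x^4 + 150x^3 - 500x^2 + 625x

Reading degrees in the order [0, 1, 2, 3, 4] gives [4, 4, 4, 4, 4]; set D = diag(4, 4, 4, 4, 4) and form L = D - A. The eigenvalues of L are [0, 5, 5, 5, 5]; the characteristic polynomial is the product of (x - lambda_i), which multiplies out to x^5 - 20x^4 + 150x^3 - 500x^2 + 625x. The coefficient of x^4 equals -trace(L) = -20, matching the sum of degrees. The largest eigenvalue, 5, is at most the vertex count 5.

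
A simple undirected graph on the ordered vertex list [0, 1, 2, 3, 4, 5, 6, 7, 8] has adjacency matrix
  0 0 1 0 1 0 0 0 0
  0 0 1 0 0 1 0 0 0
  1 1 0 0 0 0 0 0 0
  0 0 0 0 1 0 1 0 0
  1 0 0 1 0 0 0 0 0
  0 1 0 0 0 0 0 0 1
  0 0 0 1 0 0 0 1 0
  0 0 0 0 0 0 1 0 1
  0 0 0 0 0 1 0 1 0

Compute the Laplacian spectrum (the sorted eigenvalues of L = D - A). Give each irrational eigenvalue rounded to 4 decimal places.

[0, 0.4679, 0.4679, 1.6527, 1.6527, 3, 3, 3.8794, 3.8794]

With the vertex order [0, 1, 2, 3, 4, 5, 6, 7, 8], the degrees are [2, 2, 2, 2, 2, 2, 2, 2, 2], giving D = diag(2, 2, 2, 2, 2, 2, 2, 2, 2) and L = D - A. L is symmetric positive semidefinite, so every eigenvalue is real and nonnegative. The single zero eigenvalue shows the graph is connected.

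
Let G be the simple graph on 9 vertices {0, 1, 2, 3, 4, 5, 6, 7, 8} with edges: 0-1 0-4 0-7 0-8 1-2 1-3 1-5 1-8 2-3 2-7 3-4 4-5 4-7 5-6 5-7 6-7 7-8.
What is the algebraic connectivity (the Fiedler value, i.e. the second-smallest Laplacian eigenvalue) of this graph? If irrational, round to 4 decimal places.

Each diagonal entry of L is the vertex degree and each off-diagonal entry is -1 where an edge is present, 0 otherwise; in the order [0, 1, 2, 3, 4, 5, 6, 7, 8] the diagonal is [4, 5, 3, 3, 4, 4, 2, 6, 3]. The smallest Laplacian eigenvalue is always 0. The next one, lambda_2 = 1.5319, measures how hard the graph is to disconnect: larger values mean better connectivity.

1.5319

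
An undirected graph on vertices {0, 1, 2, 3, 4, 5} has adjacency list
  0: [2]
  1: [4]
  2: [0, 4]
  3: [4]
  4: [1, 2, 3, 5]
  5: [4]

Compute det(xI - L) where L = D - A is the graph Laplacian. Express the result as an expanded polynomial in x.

x^6 - 10x^5 + 33x^4 - 46x^3 + 28x^2 - 6x

With the vertex order [0, 1, 2, 3, 4, 5], the degrees are [1, 1, 2, 1, 4, 1], giving D = diag(1, 1, 2, 1, 4, 1) and L = D - A. Computing det(xI - L) by cofactor expansion (or equivalently via sum-over-permutations) gives x^6 - 10x^5 + 33x^4 - 46x^3 + 28x^2 - 6x. The coefficient of x^5 equals -trace(L) = -10, matching the sum of degrees. The eigenvalues sum to 10, which equals trace(L) = 2|E|.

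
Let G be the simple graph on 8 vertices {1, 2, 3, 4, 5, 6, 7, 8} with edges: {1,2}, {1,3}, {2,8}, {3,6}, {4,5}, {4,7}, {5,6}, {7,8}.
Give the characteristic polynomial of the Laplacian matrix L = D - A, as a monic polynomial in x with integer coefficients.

Each diagonal entry of L is the vertex degree and each off-diagonal entry is -1 where an edge is present, 0 otherwise; in the order [1, 2, 3, 4, 5, 6, 7, 8] the diagonal is [2, 2, 2, 2, 2, 2, 2, 2]. L has integer entries, so p(x) = det(xI - L) has integer coefficients. Expanding the determinant yields x^8 - 16x^7 + 104x^6 - 352x^5 + 660x^4 - 672x^3 + 336x^2 - 64x. The coefficient of x^7 equals -trace(L) = -16, matching the sum of degrees. By the matrix-tree theorem the graph has (1/8) * product of the nonzero eigenvalues = 8 spanning trees.

x^8 - 16x^7 + 104x^6 - 352x^5 + 660x^4 - 672x^3 + 336x^2 - 64x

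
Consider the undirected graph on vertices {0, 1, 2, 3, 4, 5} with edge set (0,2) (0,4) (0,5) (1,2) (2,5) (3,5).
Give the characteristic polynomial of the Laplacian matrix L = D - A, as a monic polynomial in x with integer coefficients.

x^6 - 12x^5 + 51x^4 - 92x^3 + 69x^2 - 18x

With the vertex order [0, 1, 2, 3, 4, 5], the degrees are [3, 1, 3, 1, 1, 3], giving D = diag(3, 1, 3, 1, 1, 3) and L = D - A. L has integer entries, so p(x) = det(xI - L) has integer coefficients. Expanding the determinant yields x^6 - 12x^5 + 51x^4 - 92x^3 + 69x^2 - 18x. The constant term is 0 because L is singular (the all-ones vector lies in its kernel). The eigenvalues sum to 12, which equals trace(L) = 2|E|.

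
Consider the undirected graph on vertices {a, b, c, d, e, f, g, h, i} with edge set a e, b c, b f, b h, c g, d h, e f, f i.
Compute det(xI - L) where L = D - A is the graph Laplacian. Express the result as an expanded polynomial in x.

x^9 - 16x^8 + 103x^7 - 344x^6 + 640x^5 - 662x^4 + 361x^3 - 94x^2 + 9x

Each diagonal entry of L is the vertex degree and each off-diagonal entry is -1 where an edge is present, 0 otherwise; in the order [a, b, c, d, e, f, g, h, i] the diagonal is [1, 3, 2, 1, 2, 3, 1, 2, 1]. L has integer entries, so p(x) = det(xI - L) has integer coefficients. Expanding the determinant yields x^9 - 16x^8 + 103x^7 - 344x^6 + 640x^5 - 662x^4 + 361x^3 - 94x^2 + 9x. The constant term is 0 because L is singular (the all-ones vector lies in its kernel).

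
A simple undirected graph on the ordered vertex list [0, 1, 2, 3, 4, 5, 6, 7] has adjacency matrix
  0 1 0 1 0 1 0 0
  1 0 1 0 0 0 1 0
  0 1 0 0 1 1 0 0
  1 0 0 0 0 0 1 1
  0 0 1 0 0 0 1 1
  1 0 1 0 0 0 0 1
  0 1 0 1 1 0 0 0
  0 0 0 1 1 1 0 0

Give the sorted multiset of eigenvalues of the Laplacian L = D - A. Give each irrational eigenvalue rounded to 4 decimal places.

[0, 2, 2, 2, 4, 4, 4, 6]

Reading degrees in the order [0, 1, 2, 3, 4, 5, 6, 7] gives [3, 3, 3, 3, 3, 3, 3, 3]; set D = diag(3, 3, 3, 3, 3, 3, 3, 3) and form L = D - A. L is symmetric positive semidefinite, so every eigenvalue is real and nonnegative. The single zero eigenvalue shows the graph is connected.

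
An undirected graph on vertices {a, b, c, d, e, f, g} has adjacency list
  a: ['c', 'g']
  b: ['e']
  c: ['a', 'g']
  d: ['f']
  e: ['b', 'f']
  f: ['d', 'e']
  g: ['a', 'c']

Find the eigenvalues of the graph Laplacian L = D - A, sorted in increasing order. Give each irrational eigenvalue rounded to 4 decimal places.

Each diagonal entry of L is the vertex degree and each off-diagonal entry is -1 where an edge is present, 0 otherwise; in the order [a, b, c, d, e, f, g] the diagonal is [2, 1, 2, 1, 2, 2, 2]. The multiplicity of 0 as a Laplacian eigenvalue equals the number of connected components. The 2 zero eigenvalues correspond to the 2 connected components. The eigenvalues sum to 12, which equals trace(L) = 2|E|. The largest eigenvalue, 3.4142, is at most the vertex count 7.

[0, 0, 0.5858, 2, 3, 3, 3.4142]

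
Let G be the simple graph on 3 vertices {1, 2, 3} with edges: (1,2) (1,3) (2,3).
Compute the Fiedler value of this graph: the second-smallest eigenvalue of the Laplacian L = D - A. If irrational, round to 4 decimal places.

Reading degrees in the order [1, 2, 3] gives [2, 2, 2]; set D = diag(2, 2, 2) and form L = D - A. Computing the eigenvalues of L and sorting gives [0, 3, 3]. The Fiedler value lambda_2 = 3 is strictly positive, so the graph is connected. The eigenvalues sum to 6, which equals trace(L) = 2|E|. By the matrix-tree theorem the graph has (1/3) * product of the nonzero eigenvalues = 3 spanning trees.

3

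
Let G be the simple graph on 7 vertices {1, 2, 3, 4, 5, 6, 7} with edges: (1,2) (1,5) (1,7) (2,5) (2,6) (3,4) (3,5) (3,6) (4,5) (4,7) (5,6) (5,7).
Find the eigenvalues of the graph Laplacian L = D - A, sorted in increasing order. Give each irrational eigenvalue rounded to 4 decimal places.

With the vertex order [1, 2, 3, 4, 5, 6, 7], the degrees are [3, 3, 3, 3, 6, 3, 3], giving D = diag(3, 3, 3, 3, 6, 3, 3) and L = D - A. The multiplicity of 0 as a Laplacian eigenvalue equals the number of connected components. By the matrix-tree theorem the graph has (1/7) * product of the nonzero eigenvalues = 320 spanning trees. The eigenvalues sum to 24, which equals trace(L) = 2|E|.

[0, 2, 2, 4, 4, 5, 7]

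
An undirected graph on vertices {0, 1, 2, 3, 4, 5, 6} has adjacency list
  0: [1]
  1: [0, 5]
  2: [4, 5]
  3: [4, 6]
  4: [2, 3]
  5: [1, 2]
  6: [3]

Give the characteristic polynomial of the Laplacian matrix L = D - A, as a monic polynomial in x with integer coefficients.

x^7 - 12x^6 + 55x^5 - 120x^4 + 126x^3 - 56x^2 + 7x

Reading degrees in the order [0, 1, 2, 3, 4, 5, 6] gives [1, 2, 2, 2, 2, 2, 1]; set D = diag(1, 2, 2, 2, 2, 2, 1) and form L = D - A. L has integer entries, so p(x) = det(xI - L) has integer coefficients. Expanding the determinant yields x^7 - 12x^6 + 55x^5 - 120x^4 + 126x^3 - 56x^2 + 7x. The coefficient of x^6 equals -trace(L) = -12, matching the sum of degrees. The largest eigenvalue, 3.8019, is at most the vertex count 7. By the matrix-tree theorem the graph has (1/7) * product of the nonzero eigenvalues = 1 spanning tree.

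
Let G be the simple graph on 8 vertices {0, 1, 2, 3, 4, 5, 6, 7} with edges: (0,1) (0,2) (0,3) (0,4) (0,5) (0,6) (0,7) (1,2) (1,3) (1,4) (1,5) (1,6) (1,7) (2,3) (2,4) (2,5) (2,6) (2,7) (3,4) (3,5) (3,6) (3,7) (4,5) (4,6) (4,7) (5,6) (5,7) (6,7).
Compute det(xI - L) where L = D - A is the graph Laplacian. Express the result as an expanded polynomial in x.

x^8 - 56x^7 + 1344x^6 - 17920x^5 + 143360x^4 - 688128x^3 + 1835008x^2 - 2097152x

Reading degrees in the order [0, 1, 2, 3, 4, 5, 6, 7] gives [7, 7, 7, 7, 7, 7, 7, 7]; set D = diag(7, 7, 7, 7, 7, 7, 7, 7) and form L = D - A. Computing det(xI - L) by cofactor expansion (or equivalently via sum-over-permutations) gives x^8 - 56x^7 + 1344x^6 - 17920x^5 + 143360x^4 - 688128x^3 + 1835008x^2 - 2097152x. Since p(0) = det(-L) = 0, x divides p(x). By the matrix-tree theorem the graph has (1/8) * product of the nonzero eigenvalues = 262144 spanning trees.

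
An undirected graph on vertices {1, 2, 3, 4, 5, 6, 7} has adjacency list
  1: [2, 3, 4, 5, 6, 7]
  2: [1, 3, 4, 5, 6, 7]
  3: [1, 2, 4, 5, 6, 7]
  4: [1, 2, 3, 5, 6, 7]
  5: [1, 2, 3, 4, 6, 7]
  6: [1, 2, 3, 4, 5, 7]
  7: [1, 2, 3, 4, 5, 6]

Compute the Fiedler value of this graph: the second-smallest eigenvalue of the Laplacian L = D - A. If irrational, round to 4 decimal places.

7

Reading degrees in the order [1, 2, 3, 4, 5, 6, 7] gives [6, 6, 6, 6, 6, 6, 6]; set D = diag(6, 6, 6, 6, 6, 6, 6) and form L = D - A. Computing the eigenvalues of L and sorting gives [0, 7, 7, 7, 7, 7, 7]. The Fiedler value lambda_2 = 7 is strictly positive, so the graph is connected. There is one zero in the spectrum, matching the 1 component. The largest eigenvalue, 7, is at most the vertex count 7.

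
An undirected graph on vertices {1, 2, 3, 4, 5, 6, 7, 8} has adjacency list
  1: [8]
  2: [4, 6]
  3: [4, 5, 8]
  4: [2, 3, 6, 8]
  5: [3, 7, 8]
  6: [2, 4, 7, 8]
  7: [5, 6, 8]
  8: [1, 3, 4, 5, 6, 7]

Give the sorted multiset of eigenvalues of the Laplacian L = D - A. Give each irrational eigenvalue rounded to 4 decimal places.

[0, 0.9365, 1.5155, 2.5858, 3.6023, 4.8550, 5.4142, 7.0908]

Reading degrees in the order [1, 2, 3, 4, 5, 6, 7, 8] gives [1, 2, 3, 4, 3, 4, 3, 6]; set D = diag(1, 2, 3, 4, 3, 4, 3, 6) and form L = D - A. Diagonalising L (or applying a numerical eigensolver to the 8x8 matrix) gives the spectrum above. The single zero eigenvalue shows the graph is connected.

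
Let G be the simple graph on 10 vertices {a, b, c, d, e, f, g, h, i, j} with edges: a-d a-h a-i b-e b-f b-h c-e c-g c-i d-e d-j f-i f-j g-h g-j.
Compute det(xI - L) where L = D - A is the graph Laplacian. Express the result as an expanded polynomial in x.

x^10 - 30x^9 + 390x^8 - 2880x^7 + 13305x^6 - 39882x^5 + 77640x^4 - 94800x^3 + 66000x^2 - 20000x

Reading degrees in the order [a, b, c, d, e, f, g, h, i, j] gives [3, 3, 3, 3, 3, 3, 3, 3, 3, 3]; set D = diag(3, 3, 3, 3, 3, 3, 3, 3, 3, 3) and form L = D - A. L has integer entries, so p(x) = det(xI - L) has integer coefficients. Expanding the determinant yields x^10 - 30x^9 + 390x^8 - 2880x^7 + 13305x^6 - 39882x^5 + 77640x^4 - 94800x^3 + 66000x^2 - 20000x. Since p(0) = det(-L) = 0, x divides p(x).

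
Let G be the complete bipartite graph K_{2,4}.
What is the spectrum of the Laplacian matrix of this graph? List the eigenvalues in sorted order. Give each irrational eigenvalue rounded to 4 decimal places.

The graph has 6 vertices and degree multiset [4, 4, 2, 2, 2, 2]; D is the diagonal matrix of degrees and L = D - A. L is symmetric positive semidefinite, so every eigenvalue is real and nonnegative. The single zero eigenvalue shows the graph is connected. The largest eigenvalue, 6, is at most the vertex count 6.

[0, 2, 2, 2, 4, 6]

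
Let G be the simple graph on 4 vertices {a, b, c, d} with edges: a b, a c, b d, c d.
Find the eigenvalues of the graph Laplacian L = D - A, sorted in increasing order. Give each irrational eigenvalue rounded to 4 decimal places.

With the vertex order [a, b, c, d], the degrees are [2, 2, 2, 2], giving D = diag(2, 2, 2, 2) and L = D - A. The multiplicity of 0 as a Laplacian eigenvalue equals the number of connected components. The single zero eigenvalue shows the graph is connected. The largest eigenvalue, 4, is at most the vertex count 4.

[0, 2, 2, 4]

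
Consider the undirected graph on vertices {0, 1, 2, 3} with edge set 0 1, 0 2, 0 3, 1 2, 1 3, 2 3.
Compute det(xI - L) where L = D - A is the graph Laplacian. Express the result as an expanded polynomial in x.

x^4 - 12x^3 + 48x^2 - 64x

With the vertex order [0, 1, 2, 3], the degrees are [3, 3, 3, 3], giving D = diag(3, 3, 3, 3) and L = D - A. L has integer entries, so p(x) = det(xI - L) has integer coefficients. Expanding the determinant yields x^4 - 12x^3 + 48x^2 - 64x. Since p(0) = det(-L) = 0, x divides p(x).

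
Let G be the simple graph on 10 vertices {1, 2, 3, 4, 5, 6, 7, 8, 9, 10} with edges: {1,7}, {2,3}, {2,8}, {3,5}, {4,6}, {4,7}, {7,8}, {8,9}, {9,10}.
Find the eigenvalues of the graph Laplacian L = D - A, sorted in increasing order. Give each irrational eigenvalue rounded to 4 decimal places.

Reading degrees in the order [1, 2, 3, 4, 5, 6, 7, 8, 9, 10] gives [1, 2, 2, 2, 1, 1, 3, 3, 2, 1]; set D = diag(1, 2, 2, 2, 1, 1, 3, 3, 2, 1) and form L = D - A. The multiplicity of 0 as a Laplacian eigenvalue equals the number of connected components. The eigenvalues sum to 18, which equals trace(L) = 2|E|.

[0, 0.1859, 0.2989, 0.6329, 1.1826, 2, 2.3183, 3.0437, 3.5861, 4.7517]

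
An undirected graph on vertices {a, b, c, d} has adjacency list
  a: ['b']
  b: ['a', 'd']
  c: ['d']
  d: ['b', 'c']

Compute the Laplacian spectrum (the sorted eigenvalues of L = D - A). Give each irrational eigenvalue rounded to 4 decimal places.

[0, 0.5858, 2, 3.4142]

Reading degrees in the order [a, b, c, d] gives [1, 2, 1, 2]; set D = diag(1, 2, 1, 2) and form L = D - A. L is symmetric positive semidefinite, so every eigenvalue is real and nonnegative. There is one zero in the spectrum, matching the 1 component.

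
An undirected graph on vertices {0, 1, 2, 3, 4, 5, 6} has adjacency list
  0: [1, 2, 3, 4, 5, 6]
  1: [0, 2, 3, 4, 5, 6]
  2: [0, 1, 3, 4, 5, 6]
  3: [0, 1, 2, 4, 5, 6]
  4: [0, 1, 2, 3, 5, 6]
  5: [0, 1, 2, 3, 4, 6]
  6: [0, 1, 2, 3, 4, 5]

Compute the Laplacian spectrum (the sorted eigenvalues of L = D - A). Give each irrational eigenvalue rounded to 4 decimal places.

[0, 7, 7, 7, 7, 7, 7]

With the vertex order [0, 1, 2, 3, 4, 5, 6], the degrees are [6, 6, 6, 6, 6, 6, 6], giving D = diag(6, 6, 6, 6, 6, 6, 6) and L = D - A. L is symmetric positive semidefinite, so every eigenvalue is real and nonnegative. By the matrix-tree theorem the graph has (1/7) * product of the nonzero eigenvalues = 16807 spanning trees. The eigenvalues sum to 42, which equals trace(L) = 2|E|.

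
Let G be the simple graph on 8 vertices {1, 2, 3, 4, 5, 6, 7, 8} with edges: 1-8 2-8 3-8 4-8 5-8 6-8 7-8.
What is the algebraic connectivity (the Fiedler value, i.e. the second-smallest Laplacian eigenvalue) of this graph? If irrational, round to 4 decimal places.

Each diagonal entry of L is the vertex degree and each off-diagonal entry is -1 where an edge is present, 0 otherwise; in the order [1, 2, 3, 4, 5, 6, 7, 8] the diagonal is [1, 1, 1, 1, 1, 1, 1, 7]. Computing the eigenvalues of L and sorting gives [0, 1, 1, 1, 1, 1, 1, 8]. The Fiedler value lambda_2 = 1 is strictly positive, so the graph is connected.

1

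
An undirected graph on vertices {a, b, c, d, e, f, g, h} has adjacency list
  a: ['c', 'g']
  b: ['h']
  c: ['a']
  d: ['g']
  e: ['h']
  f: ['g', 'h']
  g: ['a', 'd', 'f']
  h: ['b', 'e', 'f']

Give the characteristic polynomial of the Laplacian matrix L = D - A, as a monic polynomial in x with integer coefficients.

x^8 - 14x^7 + 76x^6 - 204x^5 + 288x^4 - 210x^3 + 71x^2 - 8x

Reading degrees in the order [a, b, c, d, e, f, g, h] gives [2, 1, 1, 1, 1, 2, 3, 3]; set D = diag(2, 1, 1, 1, 1, 2, 3, 3) and form L = D - A. Computing det(xI - L) by cofactor expansion (or equivalently via sum-over-permutations) gives x^8 - 14x^7 + 76x^6 - 204x^5 + 288x^4 - 210x^3 + 71x^2 - 8x. Since p(0) = det(-L) = 0, x divides p(x). There is one zero in the spectrum, matching the 1 component.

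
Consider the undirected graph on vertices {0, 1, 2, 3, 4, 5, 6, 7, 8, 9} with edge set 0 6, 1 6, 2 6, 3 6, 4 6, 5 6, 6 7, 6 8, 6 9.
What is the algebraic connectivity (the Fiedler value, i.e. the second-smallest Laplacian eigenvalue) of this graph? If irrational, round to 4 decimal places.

1

Reading degrees in the order [0, 1, 2, 3, 4, 5, 6, 7, 8, 9] gives [1, 1, 1, 1, 1, 1, 9, 1, 1, 1]; set D = diag(1, 1, 1, 1, 1, 1, 9, 1, 1, 1) and form L = D - A. Computing the eigenvalues of L and sorting gives [0, 1, 1, 1, 1, 1, 1, 1, 1, 10]. The Fiedler value lambda_2 = 1 is strictly positive, so the graph is connected. The largest eigenvalue, 10, is at most the vertex count 10.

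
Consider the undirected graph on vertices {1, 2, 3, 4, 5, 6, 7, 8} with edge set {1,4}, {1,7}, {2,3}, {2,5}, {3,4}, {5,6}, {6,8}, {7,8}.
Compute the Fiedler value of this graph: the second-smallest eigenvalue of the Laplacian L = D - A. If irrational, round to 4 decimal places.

0.5858

Each diagonal entry of L is the vertex degree and each off-diagonal entry is -1 where an edge is present, 0 otherwise; in the order [1, 2, 3, 4, 5, 6, 7, 8] the diagonal is [2, 2, 2, 2, 2, 2, 2, 2]. The smallest Laplacian eigenvalue is always 0. The next one, lambda_2 = 0.5858, measures how hard the graph is to disconnect: larger values mean better connectivity. There is one zero in the spectrum, matching the 1 component.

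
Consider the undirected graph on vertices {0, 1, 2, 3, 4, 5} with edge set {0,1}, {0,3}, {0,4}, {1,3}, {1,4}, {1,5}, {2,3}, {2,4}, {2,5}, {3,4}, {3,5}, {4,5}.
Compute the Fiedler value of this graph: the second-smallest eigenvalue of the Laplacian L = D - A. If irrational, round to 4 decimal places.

2.5858

Reading degrees in the order [0, 1, 2, 3, 4, 5] gives [3, 4, 3, 5, 5, 4]; set D = diag(3, 4, 3, 5, 5, 4) and form L = D - A. The smallest Laplacian eigenvalue is always 0. The next one, lambda_2 = 2.5858, measures how hard the graph is to disconnect: larger values mean better connectivity.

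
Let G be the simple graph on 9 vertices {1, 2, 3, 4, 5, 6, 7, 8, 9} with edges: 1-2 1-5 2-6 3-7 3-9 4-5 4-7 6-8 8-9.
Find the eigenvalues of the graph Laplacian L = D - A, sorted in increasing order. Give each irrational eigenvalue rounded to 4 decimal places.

[0, 0.4679, 0.4679, 1.6527, 1.6527, 3, 3, 3.8794, 3.8794]

Reading degrees in the order [1, 2, 3, 4, 5, 6, 7, 8, 9] gives [2, 2, 2, 2, 2, 2, 2, 2, 2]; set D = diag(2, 2, 2, 2, 2, 2, 2, 2, 2) and form L = D - A. L is symmetric positive semidefinite, so every eigenvalue is real and nonnegative. The single zero eigenvalue shows the graph is connected. There is one zero in the spectrum, matching the 1 component. The largest eigenvalue, 3.8794, is at most the vertex count 9.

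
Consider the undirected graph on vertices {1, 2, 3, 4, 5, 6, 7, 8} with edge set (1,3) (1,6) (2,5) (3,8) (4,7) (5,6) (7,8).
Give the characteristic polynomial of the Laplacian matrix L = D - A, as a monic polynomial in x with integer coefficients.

x^8 - 14x^7 + 78x^6 - 220x^5 + 330x^4 - 252x^3 + 84x^2 - 8x

Reading degrees in the order [1, 2, 3, 4, 5, 6, 7, 8] gives [2, 1, 2, 1, 2, 2, 2, 2]; set D = diag(2, 1, 2, 1, 2, 2, 2, 2) and form L = D - A. L has integer entries, so p(x) = det(xI - L) has integer coefficients. Expanding the determinant yields x^8 - 14x^7 + 78x^6 - 220x^5 + 330x^4 - 252x^3 + 84x^2 - 8x. The coefficient of x^7 equals -trace(L) = -14, matching the sum of degrees. There is one zero in the spectrum, matching the 1 component. By the matrix-tree theorem the graph has (1/8) * product of the nonzero eigenvalues = 1 spanning tree.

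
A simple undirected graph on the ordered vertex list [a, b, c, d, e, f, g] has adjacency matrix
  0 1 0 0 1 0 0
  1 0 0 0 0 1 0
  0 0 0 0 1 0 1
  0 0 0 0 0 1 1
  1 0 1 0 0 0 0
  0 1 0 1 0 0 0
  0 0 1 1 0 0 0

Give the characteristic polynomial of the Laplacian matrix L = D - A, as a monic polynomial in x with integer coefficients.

Each diagonal entry of L is the vertex degree and each off-diagonal entry is -1 where an edge is present, 0 otherwise; in the order [a, b, c, d, e, f, g] the diagonal is [2, 2, 2, 2, 2, 2, 2]. Computing det(xI - L) by cofactor expansion (or equivalently via sum-over-permutations) gives x^7 - 14x^6 + 77x^5 - 210x^4 + 294x^3 - 196x^2 + 49x. The constant term is 0 because L is singular (the all-ones vector lies in its kernel). The largest eigenvalue, 3.8019, is at most the vertex count 7.

x^7 - 14x^6 + 77x^5 - 210x^4 + 294x^3 - 196x^2 + 49x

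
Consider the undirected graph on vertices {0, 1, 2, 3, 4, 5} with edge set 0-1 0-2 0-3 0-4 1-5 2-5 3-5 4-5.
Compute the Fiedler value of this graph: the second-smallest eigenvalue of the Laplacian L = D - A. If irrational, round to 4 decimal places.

2

Each diagonal entry of L is the vertex degree and each off-diagonal entry is -1 where an edge is present, 0 otherwise; in the order [0, 1, 2, 3, 4, 5] the diagonal is [4, 2, 2, 2, 2, 4]. Computing the eigenvalues of L and sorting gives [0, 2, 2, 2, 4, 6]. The Fiedler value lambda_2 = 2 is strictly positive, so the graph is connected. The largest eigenvalue, 6, is at most the vertex count 6. There is one zero in the spectrum, matching the 1 component.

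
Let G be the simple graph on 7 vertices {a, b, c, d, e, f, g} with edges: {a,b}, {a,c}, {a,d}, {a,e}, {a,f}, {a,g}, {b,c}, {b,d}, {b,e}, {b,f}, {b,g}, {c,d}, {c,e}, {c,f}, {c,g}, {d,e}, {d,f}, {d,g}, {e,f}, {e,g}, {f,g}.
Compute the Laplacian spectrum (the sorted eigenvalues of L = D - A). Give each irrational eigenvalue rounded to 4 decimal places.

Reading degrees in the order [a, b, c, d, e, f, g] gives [6, 6, 6, 6, 6, 6, 6]; set D = diag(6, 6, 6, 6, 6, 6, 6) and form L = D - A. The multiplicity of 0 as a Laplacian eigenvalue equals the number of connected components. The single zero eigenvalue shows the graph is connected.

[0, 7, 7, 7, 7, 7, 7]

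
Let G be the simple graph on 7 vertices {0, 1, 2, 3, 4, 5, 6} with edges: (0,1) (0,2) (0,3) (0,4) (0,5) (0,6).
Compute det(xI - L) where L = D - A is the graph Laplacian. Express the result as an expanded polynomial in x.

With the vertex order [0, 1, 2, 3, 4, 5, 6], the degrees are [6, 1, 1, 1, 1, 1, 1], giving D = diag(6, 1, 1, 1, 1, 1, 1) and L = D - A. L has integer entries, so p(x) = det(xI - L) has integer coefficients. Expanding the determinant yields x^7 - 12x^6 + 45x^5 - 80x^4 + 75x^3 - 36x^2 + 7x. The coefficient of x^6 equals -trace(L) = -12, matching the sum of degrees. There is one zero in the spectrum, matching the 1 component. The largest eigenvalue, 7, is at most the vertex count 7.

x^7 - 12x^6 + 45x^5 - 80x^4 + 75x^3 - 36x^2 + 7x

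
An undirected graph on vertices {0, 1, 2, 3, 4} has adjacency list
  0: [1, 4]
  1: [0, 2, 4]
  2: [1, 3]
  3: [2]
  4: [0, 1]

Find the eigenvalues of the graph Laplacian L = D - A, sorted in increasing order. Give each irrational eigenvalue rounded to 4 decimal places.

Reading degrees in the order [0, 1, 2, 3, 4] gives [2, 3, 2, 1, 2]; set D = diag(2, 3, 2, 1, 2) and form L = D - A. Diagonalising L (or applying a numerical eigensolver to the 5x5 matrix) gives the spectrum above. The single zero eigenvalue shows the graph is connected.

[0, 0.5188, 2.3111, 3, 4.1701]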